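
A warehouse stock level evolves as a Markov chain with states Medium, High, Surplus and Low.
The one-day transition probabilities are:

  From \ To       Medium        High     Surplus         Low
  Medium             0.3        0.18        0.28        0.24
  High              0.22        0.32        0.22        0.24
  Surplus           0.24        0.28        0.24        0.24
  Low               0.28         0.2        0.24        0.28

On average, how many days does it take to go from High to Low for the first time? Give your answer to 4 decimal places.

Let t(s) be the expected number of days to first reach Low from state s, with t(Low) = 0. Conditioning on the first day:
t(Medium) = 1 + 0.3·t(Medium) + 0.18·t(High) + 0.28·t(Surplus)
t(High) = 1 + 0.22·t(Medium) + 0.32·t(High) + 0.22·t(Surplus)
t(Surplus) = 1 + 0.24·t(Medium) + 0.28·t(High) + 0.24·t(Surplus)
Solving: t(Medium) = 4.1667, t(High) = 4.1667, t(Surplus) = 4.1667.
Expected days from High to Low: 4.1667.

4.1667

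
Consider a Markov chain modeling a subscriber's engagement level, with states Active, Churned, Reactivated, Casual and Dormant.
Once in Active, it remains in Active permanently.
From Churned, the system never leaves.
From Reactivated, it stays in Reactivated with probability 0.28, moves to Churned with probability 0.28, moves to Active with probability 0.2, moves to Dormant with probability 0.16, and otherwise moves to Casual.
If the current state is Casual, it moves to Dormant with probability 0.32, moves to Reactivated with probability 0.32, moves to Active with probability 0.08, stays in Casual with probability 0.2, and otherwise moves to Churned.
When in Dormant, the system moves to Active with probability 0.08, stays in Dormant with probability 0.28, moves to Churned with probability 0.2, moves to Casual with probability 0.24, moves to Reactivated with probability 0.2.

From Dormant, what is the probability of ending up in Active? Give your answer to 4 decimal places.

Let h(s) be the probability of absorption at Active starting from transient state s. Then h(Active) = 1 and h(Churned) = 0. By first-step analysis:
h(Reactivated) = 0.2·1 + 0.28·0 + 0.28·h(Reactivated) + 0.08·h(Casual) + 0.16·h(Dormant)
h(Casual) = 0.08·1 + 0.08·0 + 0.32·h(Reactivated) + 0.2·h(Casual) + 0.32·h(Dormant)
h(Dormant) = 0.08·1 + 0.2·0 + 0.2·h(Reactivated) + 0.24·h(Casual) + 0.28·h(Dormant)
Solving: h(Reactivated) = 0.4021, h(Casual) = 0.4038, h(Dormant) = 0.3574.
Starting from Dormant, the probability is 0.3574.

0.3574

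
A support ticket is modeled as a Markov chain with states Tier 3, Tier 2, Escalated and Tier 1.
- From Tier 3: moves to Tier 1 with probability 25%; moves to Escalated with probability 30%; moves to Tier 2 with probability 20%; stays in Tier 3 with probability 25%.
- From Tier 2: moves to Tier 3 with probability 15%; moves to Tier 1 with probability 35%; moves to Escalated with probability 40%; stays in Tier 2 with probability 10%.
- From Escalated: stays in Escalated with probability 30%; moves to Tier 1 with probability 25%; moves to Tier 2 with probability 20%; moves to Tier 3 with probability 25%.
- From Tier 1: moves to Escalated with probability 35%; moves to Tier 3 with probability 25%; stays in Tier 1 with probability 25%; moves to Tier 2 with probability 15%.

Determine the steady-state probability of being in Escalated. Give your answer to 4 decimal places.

0.3303

Let the stationary distribution be π with π = πP and π_1 + π_2 + π_3 + π_4 = 1.
π_1 = 0.25·π_1 + 0.15·π_2 + 0.25·π_3 + 0.25·π_4
π_2 = 0.2·π_1 + 0.1·π_2 + 0.2·π_3 + 0.15·π_4
π_3 = 0.3·π_1 + 0.4·π_2 + 0.3·π_3 + 0.35·π_4
Solving with the normalization constraint gives π = (0.2330, 0.1697, 0.3303, 0.2670).
So the stationary probability of Escalated is 0.3303.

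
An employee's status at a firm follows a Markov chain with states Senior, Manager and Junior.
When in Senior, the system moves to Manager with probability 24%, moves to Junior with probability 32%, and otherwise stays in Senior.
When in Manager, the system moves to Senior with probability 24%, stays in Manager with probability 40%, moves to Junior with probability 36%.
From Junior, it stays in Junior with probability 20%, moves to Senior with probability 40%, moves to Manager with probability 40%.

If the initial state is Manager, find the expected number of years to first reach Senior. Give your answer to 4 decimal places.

Let t(s) be the expected number of years to first reach Senior from state s, with t(Senior) = 0. Conditioning on the first year:
t(Manager) = 1 + 0.4·t(Manager) + 0.36·t(Junior)
t(Junior) = 1 + 0.4·t(Manager) + 0.2·t(Junior)
Solving: t(Manager) = 3.4524, t(Junior) = 2.9762.
Expected years from Manager to Senior: 3.4524.

3.4524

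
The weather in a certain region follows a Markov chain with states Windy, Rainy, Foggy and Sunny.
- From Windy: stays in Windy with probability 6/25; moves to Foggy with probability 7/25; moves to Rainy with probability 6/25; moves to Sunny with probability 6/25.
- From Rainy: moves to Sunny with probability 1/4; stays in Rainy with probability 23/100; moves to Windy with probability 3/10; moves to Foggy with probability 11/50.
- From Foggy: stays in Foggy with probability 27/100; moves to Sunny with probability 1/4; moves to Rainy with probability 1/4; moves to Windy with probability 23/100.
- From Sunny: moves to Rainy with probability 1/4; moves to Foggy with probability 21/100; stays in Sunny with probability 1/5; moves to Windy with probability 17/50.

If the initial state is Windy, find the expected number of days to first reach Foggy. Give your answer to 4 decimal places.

Let t(s) be the expected number of days to first reach Foggy from state s, with t(Foggy) = 0. Conditioning on the first day:
t(Windy) = 1 + 0.24·t(Windy) + 0.24·t(Rainy) + 0.24·t(Sunny)
t(Rainy) = 1 + 0.3·t(Windy) + 0.23·t(Rainy) + 0.25·t(Sunny)
t(Sunny) = 1 + 0.34·t(Windy) + 0.25·t(Rainy) + 0.2·t(Sunny)
Solving: t(Windy) = 4.0114, t(Rainy) = 4.2524, t(Sunny) = 4.2837.
Expected days from Windy to Foggy: 4.0114.

4.0114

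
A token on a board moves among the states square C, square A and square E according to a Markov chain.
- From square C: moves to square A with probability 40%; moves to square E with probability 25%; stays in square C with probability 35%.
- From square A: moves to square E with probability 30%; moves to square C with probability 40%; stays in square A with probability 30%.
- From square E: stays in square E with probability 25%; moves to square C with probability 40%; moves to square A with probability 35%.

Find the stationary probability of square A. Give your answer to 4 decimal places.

0.3515

Let the stationary distribution be π with π = πP and π_1 + π_2 + π_3 = 1.
π_1 = 0.35·π_1 + 0.4·π_2 + 0.4·π_3
π_2 = 0.4·π_1 + 0.3·π_2 + 0.35·π_3
Solving with the normalization constraint gives π = (0.3810, 0.3515, 0.2676).
So the stationary probability of square A is 0.3515.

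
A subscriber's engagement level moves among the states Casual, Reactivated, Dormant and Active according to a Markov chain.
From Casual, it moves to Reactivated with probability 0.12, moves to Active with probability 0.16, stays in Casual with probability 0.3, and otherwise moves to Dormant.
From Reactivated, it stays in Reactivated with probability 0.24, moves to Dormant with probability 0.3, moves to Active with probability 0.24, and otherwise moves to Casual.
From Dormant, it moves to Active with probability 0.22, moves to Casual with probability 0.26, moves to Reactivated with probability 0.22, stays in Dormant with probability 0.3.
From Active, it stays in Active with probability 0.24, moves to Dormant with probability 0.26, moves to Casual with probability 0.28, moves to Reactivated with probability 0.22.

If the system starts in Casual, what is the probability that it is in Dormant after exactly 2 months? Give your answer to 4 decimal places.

Propagate the distribution vector 2 months from Casual.
After 0 months: (1.0000, 0.0000, 0.0000, 0.0000)
After 1 month: (0.3000, 0.1200, 0.4200, 0.1600)
After 2 months: (0.2704, 0.1924, 0.3296, 0.2076)
P(in Dormant after 2 months) = 0.3296

0.3296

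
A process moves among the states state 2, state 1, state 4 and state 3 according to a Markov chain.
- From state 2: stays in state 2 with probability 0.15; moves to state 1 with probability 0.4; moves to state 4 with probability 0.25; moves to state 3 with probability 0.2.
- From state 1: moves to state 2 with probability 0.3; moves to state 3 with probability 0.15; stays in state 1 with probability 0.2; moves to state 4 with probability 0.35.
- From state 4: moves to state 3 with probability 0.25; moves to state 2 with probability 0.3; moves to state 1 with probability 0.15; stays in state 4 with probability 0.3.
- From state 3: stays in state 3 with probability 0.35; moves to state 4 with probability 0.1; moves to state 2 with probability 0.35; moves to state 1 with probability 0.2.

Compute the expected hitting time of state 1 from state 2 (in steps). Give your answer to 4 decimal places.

Let t(s) be the expected number of steps to first reach state 1 from state s, with t(state 1) = 0. Conditioning on the first step:
t(state 2) = 1 + 0.15·t(state 2) + 0.25·t(state 4) + 0.2·t(state 3)
t(state 4) = 1 + 0.3·t(state 2) + 0.3·t(state 4) + 0.25·t(state 3)
t(state 3) = 1 + 0.35·t(state 2) + 0.1·t(state 4) + 0.35·t(state 3)
Solving: t(state 2) = 3.3976, t(state 4) = 4.3252, t(state 3) = 4.0334.
Expected steps from state 2 to state 1: 3.3976.

3.3976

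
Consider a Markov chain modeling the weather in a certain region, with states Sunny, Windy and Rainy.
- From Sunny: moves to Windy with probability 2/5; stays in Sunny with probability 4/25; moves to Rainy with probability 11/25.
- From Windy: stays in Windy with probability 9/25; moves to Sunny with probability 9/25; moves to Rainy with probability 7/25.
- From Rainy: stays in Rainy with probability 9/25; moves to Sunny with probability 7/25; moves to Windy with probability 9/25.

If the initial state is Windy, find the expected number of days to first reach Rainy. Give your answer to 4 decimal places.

Let t(s) be the expected number of days to first reach Rainy from state s, with t(Rainy) = 0. Conditioning on the first day:
t(Sunny) = 1 + 0.16·t(Sunny) + 0.4·t(Windy)
t(Windy) = 1 + 0.36·t(Sunny) + 0.36·t(Windy)
Solving: t(Sunny) = 2.6423, t(Windy) = 3.0488.
Expected days from Windy to Rainy: 3.0488.

3.0488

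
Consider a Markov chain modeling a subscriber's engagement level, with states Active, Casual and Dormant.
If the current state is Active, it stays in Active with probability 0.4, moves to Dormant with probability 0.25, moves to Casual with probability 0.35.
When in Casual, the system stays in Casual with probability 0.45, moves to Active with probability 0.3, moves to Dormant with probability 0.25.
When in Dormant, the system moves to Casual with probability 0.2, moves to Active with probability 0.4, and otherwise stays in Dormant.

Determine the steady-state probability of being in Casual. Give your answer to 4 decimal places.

0.3399

Let the stationary distribution be π with π = πP and π_1 + π_2 + π_3 = 1.
π_1 = 0.4·π_1 + 0.3·π_2 + 0.4·π_3
π_2 = 0.35·π_1 + 0.45·π_2 + 0.2·π_3
Solving with the normalization constraint gives π = (0.3660, 0.3399, 0.2941).
So the stationary probability of Casual is 0.3399.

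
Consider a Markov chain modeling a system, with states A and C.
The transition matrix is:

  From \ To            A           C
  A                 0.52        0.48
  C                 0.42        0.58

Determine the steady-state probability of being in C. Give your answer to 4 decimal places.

0.5333

Let the stationary distribution be π with π = πP and π_1 + π_2 = 1.
π_1 = 0.52·π_1 + 0.42·π_2
Solving with the normalization constraint gives π = (0.4667, 0.5333).
So the stationary probability of C is 0.5333.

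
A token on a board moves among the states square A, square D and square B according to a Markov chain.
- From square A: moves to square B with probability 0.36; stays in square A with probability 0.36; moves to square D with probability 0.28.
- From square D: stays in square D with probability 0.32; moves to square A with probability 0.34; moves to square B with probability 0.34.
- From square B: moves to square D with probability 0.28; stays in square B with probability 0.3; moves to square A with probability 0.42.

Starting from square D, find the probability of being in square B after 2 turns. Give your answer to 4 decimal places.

Sum over the intermediate state after 1 turn:
P = P(square D→square A)·P(square A→square B) + P(square D→square D)·P(square D→square B) + P(square D→square B)·P(square B→square B)
  = 0.34×0.36 + 0.32×0.34 + 0.34×0.3
  = 0.1224 + 0.1088 + 0.1020 = 0.3332

0.3332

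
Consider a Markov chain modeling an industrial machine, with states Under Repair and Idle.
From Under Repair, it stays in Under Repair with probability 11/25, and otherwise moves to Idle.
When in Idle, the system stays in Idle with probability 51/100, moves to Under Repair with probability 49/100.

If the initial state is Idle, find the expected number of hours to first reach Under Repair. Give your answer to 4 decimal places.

Let t(s) be the expected number of hours to first reach Under Repair from state s, with t(Under Repair) = 0. Conditioning on the first hour:
t(Idle) = 1 + 0.51·t(Idle)
Solving: t(Idle) = 2.0408.
Expected hours from Idle to Under Repair: 2.0408.

2.0408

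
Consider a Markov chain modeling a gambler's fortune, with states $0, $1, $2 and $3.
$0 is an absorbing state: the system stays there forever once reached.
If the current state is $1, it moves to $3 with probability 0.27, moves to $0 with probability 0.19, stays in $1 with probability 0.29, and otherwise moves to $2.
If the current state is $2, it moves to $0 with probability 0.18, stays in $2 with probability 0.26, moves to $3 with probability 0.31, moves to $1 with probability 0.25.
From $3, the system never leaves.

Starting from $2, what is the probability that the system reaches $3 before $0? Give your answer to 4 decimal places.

Let h(s) be the probability of absorption at $3 starting from transient state s. Then h($3) = 1 and h($0) = 0. By first-step analysis:
h($1) = 0.19·0 + 0.29·h($1) + 0.25·h($2) + 0.27·1
h($2) = 0.18·0 + 0.25·h($1) + 0.26·h($2) + 0.31·1
Solving: h($1) = 0.5990, h($2) = 0.6213.
Starting from $2, the probability is 0.6213.

0.6213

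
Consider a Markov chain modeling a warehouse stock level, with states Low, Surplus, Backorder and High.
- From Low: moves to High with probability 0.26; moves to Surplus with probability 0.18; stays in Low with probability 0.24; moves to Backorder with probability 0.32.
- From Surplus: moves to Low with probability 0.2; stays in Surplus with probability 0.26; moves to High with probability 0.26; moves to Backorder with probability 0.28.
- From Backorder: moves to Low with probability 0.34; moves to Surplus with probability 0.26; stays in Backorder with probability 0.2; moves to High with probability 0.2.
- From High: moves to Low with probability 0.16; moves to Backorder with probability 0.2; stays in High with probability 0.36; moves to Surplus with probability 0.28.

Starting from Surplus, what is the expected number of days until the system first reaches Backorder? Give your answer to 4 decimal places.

3.7773

Let t(s) be the expected number of days to first reach Backorder from state s, with t(Backorder) = 0. Conditioning on the first day:
t(Low) = 1 + 0.24·t(Low) + 0.18·t(Surplus) + 0.26·t(High)
t(Surplus) = 1 + 0.2·t(Low) + 0.26·t(Surplus) + 0.26·t(High)
t(High) = 1 + 0.16·t(Low) + 0.28·t(Surplus) + 0.36·t(High)
Solving: t(Low) = 3.6199, t(Surplus) = 3.7773, t(High) = 4.1200.
Expected days from Surplus to Backorder: 3.7773.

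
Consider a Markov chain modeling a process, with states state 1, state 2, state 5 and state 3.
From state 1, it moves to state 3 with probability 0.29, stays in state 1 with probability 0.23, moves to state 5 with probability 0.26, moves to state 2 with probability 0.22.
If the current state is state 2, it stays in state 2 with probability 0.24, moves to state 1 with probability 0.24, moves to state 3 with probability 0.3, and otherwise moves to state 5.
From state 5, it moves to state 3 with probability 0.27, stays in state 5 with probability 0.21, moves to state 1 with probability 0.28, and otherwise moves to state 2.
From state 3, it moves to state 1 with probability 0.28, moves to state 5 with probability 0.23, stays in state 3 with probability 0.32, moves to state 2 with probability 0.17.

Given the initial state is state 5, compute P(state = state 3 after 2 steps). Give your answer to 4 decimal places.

Propagate the distribution vector 2 steps from state 5.
After 0 steps: (0.0000, 0.0000, 1.0000, 0.0000)
After 1 step: (0.2800, 0.2400, 0.2100, 0.2700)
After 2 steps: (0.2564, 0.2155, 0.2318, 0.2963)
P(in state 3 after 2 steps) = 0.2963

0.2963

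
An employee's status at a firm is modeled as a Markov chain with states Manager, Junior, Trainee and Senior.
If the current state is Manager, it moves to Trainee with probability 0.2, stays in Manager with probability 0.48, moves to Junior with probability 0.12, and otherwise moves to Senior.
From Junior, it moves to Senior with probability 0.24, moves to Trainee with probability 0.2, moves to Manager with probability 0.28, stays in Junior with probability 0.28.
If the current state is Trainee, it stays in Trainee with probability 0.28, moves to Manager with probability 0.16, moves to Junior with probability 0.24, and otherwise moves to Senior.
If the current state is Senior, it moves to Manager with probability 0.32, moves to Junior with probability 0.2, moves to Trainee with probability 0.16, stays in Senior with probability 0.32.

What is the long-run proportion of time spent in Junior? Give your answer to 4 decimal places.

Let the stationary distribution be π with π = πP and π_1 + π_2 + π_3 + π_4 = 1.
π_1 = 0.48·π_1 + 0.28·π_2 + 0.16·π_3 + 0.32·π_4
π_2 = 0.12·π_1 + 0.28·π_2 + 0.24·π_3 + 0.2·π_4
π_3 = 0.2·π_1 + 0.2·π_2 + 0.28·π_3 + 0.16·π_4
Solving with the normalization constraint gives π = (0.3323, 0.1974, 0.2059, 0.2643).
So the stationary probability of Junior is 0.1974.

0.1974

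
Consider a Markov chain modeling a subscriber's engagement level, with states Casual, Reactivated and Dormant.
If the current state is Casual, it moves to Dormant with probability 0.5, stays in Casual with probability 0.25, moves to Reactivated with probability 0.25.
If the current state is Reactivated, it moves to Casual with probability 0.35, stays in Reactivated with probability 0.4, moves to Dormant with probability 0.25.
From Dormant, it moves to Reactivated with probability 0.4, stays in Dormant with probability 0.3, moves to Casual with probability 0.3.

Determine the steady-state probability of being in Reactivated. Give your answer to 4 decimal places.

Let the stationary distribution be π with π = πP and π_1 + π_2 + π_3 = 1.
π_1 = 0.25·π_1 + 0.35·π_2 + 0.3·π_3
π_2 = 0.25·π_1 + 0.4·π_2 + 0.4·π_3
Solving with the normalization constraint gives π = (0.3026, 0.3546, 0.3428).
So the stationary probability of Reactivated is 0.3546.

0.3546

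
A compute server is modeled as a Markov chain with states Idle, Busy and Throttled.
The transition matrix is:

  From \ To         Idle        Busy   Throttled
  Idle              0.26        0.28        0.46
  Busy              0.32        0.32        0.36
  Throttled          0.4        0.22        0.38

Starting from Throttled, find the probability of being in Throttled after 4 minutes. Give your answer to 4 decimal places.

Propagate the distribution vector 4 minutes from Throttled.
After 0 minutes: (0.0000, 0.0000, 1.0000)
After 1 minute: (0.4000, 0.2200, 0.3800)
After 2 minutes: (0.3264, 0.2660, 0.4076)
After 3 minutes: (0.3330, 0.2662, 0.4008)
After 4 minutes: (0.3321, 0.2666, 0.4013)
P(in Throttled after 4 minutes) = 0.4013

0.4013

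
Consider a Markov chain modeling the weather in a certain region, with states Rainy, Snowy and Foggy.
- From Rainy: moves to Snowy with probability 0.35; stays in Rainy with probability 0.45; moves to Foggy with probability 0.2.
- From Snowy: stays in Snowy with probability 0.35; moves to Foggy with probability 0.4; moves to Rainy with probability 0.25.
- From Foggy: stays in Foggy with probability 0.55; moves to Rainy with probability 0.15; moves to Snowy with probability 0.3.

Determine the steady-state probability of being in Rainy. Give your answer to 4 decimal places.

0.2614

Let the stationary distribution be π with π = πP and π_1 + π_2 + π_3 = 1.
π_1 = 0.45·π_1 + 0.25·π_2 + 0.15·π_3
π_2 = 0.35·π_1 + 0.35·π_2 + 0.3·π_3
Solving with the normalization constraint gives π = (0.2614, 0.3295, 0.4091).
So the stationary probability of Rainy is 0.2614.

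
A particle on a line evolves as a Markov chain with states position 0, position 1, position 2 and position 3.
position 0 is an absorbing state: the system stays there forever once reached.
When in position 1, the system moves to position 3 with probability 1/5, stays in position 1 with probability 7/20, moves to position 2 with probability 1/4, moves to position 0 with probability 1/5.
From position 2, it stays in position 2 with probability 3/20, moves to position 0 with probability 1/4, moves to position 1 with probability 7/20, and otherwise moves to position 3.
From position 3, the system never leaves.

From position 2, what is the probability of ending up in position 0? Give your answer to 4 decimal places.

Let h(s) be the probability of absorption at position 0 starting from transient state s. Then h(position 0) = 1 and h(position 3) = 0. By first-step analysis:
h(position 1) = 0.2·1 + 0.35·h(position 1) + 0.25·h(position 2) + 0.2·0
h(position 2) = 0.25·1 + 0.35·h(position 1) + 0.15·h(position 2) + 0.25·0
Solving: h(position 1) = 0.5000, h(position 2) = 0.5000.
Starting from position 2, the probability is 0.5000.

0.5000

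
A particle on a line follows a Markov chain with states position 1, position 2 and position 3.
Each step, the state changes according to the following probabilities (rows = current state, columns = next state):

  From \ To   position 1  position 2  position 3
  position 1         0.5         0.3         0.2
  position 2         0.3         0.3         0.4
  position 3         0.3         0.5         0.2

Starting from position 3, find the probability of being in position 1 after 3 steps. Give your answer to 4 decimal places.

0.3720

Propagate the distribution vector 3 steps from position 3.
After 0 steps: (0.0000, 0.0000, 1.0000)
After 1 step: (0.3000, 0.5000, 0.2000)
After 2 steps: (0.3600, 0.3400, 0.3000)
After 3 steps: (0.3720, 0.3600, 0.2680)
P(in position 1 after 3 steps) = 0.3720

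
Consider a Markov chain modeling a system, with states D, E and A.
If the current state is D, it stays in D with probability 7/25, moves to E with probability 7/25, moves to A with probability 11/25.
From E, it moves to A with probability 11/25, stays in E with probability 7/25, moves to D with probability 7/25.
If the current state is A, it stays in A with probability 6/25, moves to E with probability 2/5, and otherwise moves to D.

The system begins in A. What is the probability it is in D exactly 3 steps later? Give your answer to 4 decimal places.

Propagate the distribution vector 3 steps from A.
After 0 steps: (0.0000, 0.0000, 1.0000)
After 1 step: (0.3600, 0.4000, 0.2400)
After 2 steps: (0.2992, 0.3088, 0.3920)
After 3 steps: (0.3114, 0.3270, 0.3616)
P(in D after 3 steps) = 0.3114

0.3114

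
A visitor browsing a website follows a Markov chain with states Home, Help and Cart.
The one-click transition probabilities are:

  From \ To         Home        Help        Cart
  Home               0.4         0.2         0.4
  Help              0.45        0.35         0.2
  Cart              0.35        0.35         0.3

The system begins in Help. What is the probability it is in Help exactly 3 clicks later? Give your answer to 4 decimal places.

0.2889

Propagate the distribution vector 3 clicks from Help.
After 0 clicks: (0.0000, 1.0000, 0.0000)
After 1 click: (0.4500, 0.3500, 0.2000)
After 2 clicks: (0.4075, 0.2825, 0.3100)
After 3 clicks: (0.3986, 0.2889, 0.3125)
P(in Help after 3 clicks) = 0.2889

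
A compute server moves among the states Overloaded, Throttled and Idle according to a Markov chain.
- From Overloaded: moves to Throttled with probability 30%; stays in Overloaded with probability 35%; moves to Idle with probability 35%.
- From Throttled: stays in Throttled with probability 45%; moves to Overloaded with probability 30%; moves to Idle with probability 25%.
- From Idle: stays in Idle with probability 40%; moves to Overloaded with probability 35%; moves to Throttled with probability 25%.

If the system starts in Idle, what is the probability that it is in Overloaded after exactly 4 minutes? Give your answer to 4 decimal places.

Propagate the distribution vector 4 minutes from Idle.
After 0 minutes: (0.0000, 0.0000, 1.0000)
After 1 minute: (0.3500, 0.2500, 0.4000)
After 2 minutes: (0.3375, 0.3175, 0.3450)
After 3 minutes: (0.3341, 0.3304, 0.3355)
After 4 minutes: (0.3335, 0.3328, 0.3337)
P(in Overloaded after 4 minutes) = 0.3335

0.3335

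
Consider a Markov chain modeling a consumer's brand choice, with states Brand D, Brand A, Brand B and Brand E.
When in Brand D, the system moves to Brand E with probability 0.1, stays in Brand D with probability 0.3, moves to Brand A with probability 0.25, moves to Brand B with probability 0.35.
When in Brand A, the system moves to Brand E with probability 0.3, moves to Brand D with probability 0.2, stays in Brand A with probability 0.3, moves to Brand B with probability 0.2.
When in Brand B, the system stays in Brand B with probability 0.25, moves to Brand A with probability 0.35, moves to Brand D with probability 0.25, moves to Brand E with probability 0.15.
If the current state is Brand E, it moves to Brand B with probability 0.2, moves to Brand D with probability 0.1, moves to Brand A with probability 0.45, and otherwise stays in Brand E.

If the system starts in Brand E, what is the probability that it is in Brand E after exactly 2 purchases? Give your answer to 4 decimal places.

Propagate the distribution vector 2 purchases from Brand E.
After 0 purchases: (0.0000, 0.0000, 0.0000, 1.0000)
After 1 purchase: (0.1000, 0.4500, 0.2000, 0.2500)
After 2 purchases: (0.1950, 0.3425, 0.2250, 0.2375)
P(in Brand E after 2 purchases) = 0.2375

0.2375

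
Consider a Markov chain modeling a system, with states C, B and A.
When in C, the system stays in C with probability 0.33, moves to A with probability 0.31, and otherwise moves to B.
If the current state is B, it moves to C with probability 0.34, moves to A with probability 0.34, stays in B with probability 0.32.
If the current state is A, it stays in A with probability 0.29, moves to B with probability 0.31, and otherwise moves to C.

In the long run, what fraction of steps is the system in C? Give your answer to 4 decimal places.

0.3553

Let the stationary distribution be π with π = πP and π_1 + π_2 + π_3 = 1.
π_1 = 0.33·π_1 + 0.34·π_2 + 0.4·π_3
π_2 = 0.36·π_1 + 0.32·π_2 + 0.31·π_3
Solving with the normalization constraint gives π = (0.3553, 0.3311, 0.3137).
So the stationary probability of C is 0.3553.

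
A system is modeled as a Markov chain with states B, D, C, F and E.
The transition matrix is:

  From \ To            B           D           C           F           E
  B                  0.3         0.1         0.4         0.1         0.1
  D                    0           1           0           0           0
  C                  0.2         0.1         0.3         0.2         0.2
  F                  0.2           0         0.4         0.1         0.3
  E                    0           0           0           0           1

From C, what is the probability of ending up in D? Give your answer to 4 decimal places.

Let h(s) be the probability of absorption at D starting from transient state s. Then h(D) = 1 and h(E) = 0. By first-step analysis:
h(B) = 0.3·h(B) + 0.1·1 + 0.4·h(C) + 0.1·h(F) + 0.1·0
h(C) = 0.2·h(B) + 0.1·1 + 0.3·h(C) + 0.2·h(F) + 0.2·0
h(F) = 0.2·h(B) + 0.4·h(C) + 0.1·h(F) + 0.3·0
Solving: h(B) = 0.3455, h(C) = 0.3018, h(F) = 0.2109.
Starting from C, the probability is 0.3018.

0.3018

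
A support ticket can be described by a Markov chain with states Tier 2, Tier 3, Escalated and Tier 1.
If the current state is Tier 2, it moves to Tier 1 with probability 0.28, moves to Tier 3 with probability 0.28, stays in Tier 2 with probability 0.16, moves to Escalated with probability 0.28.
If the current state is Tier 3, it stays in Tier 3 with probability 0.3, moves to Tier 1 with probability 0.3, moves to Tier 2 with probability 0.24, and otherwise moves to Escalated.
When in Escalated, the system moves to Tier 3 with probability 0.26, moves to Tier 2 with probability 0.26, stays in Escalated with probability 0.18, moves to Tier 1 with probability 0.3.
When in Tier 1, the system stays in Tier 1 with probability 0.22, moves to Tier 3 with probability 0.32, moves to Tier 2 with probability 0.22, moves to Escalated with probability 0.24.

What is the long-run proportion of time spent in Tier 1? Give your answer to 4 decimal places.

Let the stationary distribution be π with π = πP and π_1 + π_2 + π_3 + π_4 = 1.
π_1 = 0.16·π_1 + 0.24·π_2 + 0.26·π_3 + 0.22·π_4
π_2 = 0.28·π_1 + 0.3·π_2 + 0.26·π_3 + 0.32·π_4
π_3 = 0.28·π_1 + 0.16·π_2 + 0.18·π_3 + 0.24·π_4
Solving with the normalization constraint gives π = (0.2211, 0.2925, 0.2127, 0.2737).
So the stationary probability of Tier 1 is 0.2737.

0.2737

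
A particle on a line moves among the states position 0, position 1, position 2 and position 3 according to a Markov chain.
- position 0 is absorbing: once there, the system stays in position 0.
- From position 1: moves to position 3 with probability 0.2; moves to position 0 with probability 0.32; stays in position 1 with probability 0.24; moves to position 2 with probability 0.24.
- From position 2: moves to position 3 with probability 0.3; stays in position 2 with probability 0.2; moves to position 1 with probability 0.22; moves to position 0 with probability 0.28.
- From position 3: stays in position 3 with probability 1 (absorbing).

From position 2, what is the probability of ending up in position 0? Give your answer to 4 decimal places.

0.5101

Let h(s) be the probability of absorption at position 0 starting from transient state s. Then h(position 0) = 1 and h(position 3) = 0. By first-step analysis:
h(position 1) = 0.32·1 + 0.24·h(position 1) + 0.24·h(position 2) + 0.2·0
h(position 2) = 0.28·1 + 0.22·h(position 1) + 0.2·h(position 2) + 0.3·0
Solving: h(position 1) = 0.5821, h(position 2) = 0.5101.
Starting from position 2, the probability is 0.5101.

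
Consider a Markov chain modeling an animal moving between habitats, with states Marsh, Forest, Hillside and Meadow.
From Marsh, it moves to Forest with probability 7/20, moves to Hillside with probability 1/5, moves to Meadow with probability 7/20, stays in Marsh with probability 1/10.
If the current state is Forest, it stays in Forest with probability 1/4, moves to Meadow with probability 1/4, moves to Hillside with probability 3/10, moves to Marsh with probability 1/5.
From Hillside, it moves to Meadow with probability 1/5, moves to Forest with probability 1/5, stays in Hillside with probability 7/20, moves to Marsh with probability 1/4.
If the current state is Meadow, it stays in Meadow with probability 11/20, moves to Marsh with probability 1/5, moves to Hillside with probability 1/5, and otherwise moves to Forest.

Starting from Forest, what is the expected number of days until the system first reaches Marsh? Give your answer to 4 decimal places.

4.6726

Let t(s) be the expected number of days to first reach Marsh from state s, with t(Marsh) = 0. Conditioning on the first day:
t(Forest) = 1 + 0.25·t(Forest) + 0.3·t(Hillside) + 0.25·t(Meadow)
t(Hillside) = 1 + 0.2·t(Forest) + 0.35·t(Hillside) + 0.2·t(Meadow)
t(Meadow) = 1 + 0.05·t(Forest) + 0.2·t(Hillside) + 0.55·t(Meadow)
Solving: t(Forest) = 4.6726, t(Hillside) = 4.4248, t(Meadow) = 4.7080.
Expected days from Forest to Marsh: 4.6726.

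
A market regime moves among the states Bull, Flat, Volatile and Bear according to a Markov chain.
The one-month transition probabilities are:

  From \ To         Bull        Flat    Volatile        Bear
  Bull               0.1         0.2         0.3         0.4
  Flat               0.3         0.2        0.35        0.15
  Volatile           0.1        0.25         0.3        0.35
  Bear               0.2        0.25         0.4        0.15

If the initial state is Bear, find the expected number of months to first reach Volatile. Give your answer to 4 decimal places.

Let t(s) be the expected number of months to first reach Volatile from state s, with t(Volatile) = 0. Conditioning on the first month:
t(Bull) = 1 + 0.1·t(Bull) + 0.2·t(Flat) + 0.4·t(Bear)
t(Flat) = 1 + 0.3·t(Bull) + 0.2·t(Flat) + 0.15·t(Bear)
t(Bear) = 1 + 0.2·t(Bull) + 0.25·t(Flat) + 0.15·t(Bear)
Solving: t(Bull) = 2.9549, t(Flat) = 2.8672, t(Bear) = 2.7150.
Expected months from Bear to Volatile: 2.7150.

2.7150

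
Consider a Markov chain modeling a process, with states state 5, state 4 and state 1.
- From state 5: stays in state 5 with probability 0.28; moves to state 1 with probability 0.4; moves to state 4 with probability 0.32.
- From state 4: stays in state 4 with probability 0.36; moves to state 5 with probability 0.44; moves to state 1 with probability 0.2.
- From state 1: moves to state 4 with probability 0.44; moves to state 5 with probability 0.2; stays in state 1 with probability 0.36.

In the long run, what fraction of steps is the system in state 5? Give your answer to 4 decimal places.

Let the stationary distribution be π with π = πP and π_1 + π_2 + π_3 = 1.
π_1 = 0.28·π_1 + 0.44·π_2 + 0.2·π_3
π_2 = 0.32·π_1 + 0.36·π_2 + 0.44·π_3
Solving with the normalization constraint gives π = (0.3146, 0.3725, 0.3130).
So the stationary probability of state 5 is 0.3146.

0.3146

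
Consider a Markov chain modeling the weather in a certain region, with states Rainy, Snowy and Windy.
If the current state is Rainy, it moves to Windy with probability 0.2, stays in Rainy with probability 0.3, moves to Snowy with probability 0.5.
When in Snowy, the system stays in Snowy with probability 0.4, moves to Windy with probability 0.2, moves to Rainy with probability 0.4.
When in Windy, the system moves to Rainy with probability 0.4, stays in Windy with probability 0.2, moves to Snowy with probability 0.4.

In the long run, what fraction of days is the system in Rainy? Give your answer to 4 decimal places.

0.3636

Let the stationary distribution be π with π = πP and π_1 + π_2 + π_3 = 1.
π_1 = 0.3·π_1 + 0.4·π_2 + 0.4·π_3
π_2 = 0.5·π_1 + 0.4·π_2 + 0.4·π_3
Solving with the normalization constraint gives π = (0.3636, 0.4364, 0.2000).
So the stationary probability of Rainy is 0.3636.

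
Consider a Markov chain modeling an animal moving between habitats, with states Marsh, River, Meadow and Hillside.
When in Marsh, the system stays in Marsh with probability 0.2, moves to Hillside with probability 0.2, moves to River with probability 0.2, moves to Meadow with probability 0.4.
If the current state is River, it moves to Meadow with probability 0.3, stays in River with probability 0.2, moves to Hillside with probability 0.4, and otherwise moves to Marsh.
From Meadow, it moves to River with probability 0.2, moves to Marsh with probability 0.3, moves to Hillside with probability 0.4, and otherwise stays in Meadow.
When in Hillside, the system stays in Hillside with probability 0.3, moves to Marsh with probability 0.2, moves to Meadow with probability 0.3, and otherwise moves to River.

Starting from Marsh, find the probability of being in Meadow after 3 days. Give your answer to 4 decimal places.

0.2740

Propagate the distribution vector 3 days from Marsh.
After 0 days: (1.0000, 0.0000, 0.0000, 0.0000)
After 1 day: (0.2000, 0.2000, 0.4000, 0.2000)
After 2 days: (0.2200, 0.2000, 0.2400, 0.3400)
After 3 days: (0.2040, 0.2000, 0.2740, 0.3220)
P(in Meadow after 3 days) = 0.2740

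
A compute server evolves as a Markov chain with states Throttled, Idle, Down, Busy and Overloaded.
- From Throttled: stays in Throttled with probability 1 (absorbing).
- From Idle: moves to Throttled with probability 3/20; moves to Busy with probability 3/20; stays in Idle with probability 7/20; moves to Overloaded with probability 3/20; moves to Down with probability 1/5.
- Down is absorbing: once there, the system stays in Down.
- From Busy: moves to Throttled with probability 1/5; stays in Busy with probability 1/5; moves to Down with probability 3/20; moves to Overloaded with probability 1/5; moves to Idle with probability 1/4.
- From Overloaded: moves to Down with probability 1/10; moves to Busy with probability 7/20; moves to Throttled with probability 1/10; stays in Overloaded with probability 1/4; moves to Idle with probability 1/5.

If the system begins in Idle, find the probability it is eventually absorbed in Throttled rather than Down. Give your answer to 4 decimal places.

0.4666

Let h(s) be the probability of absorption at Throttled starting from transient state s. Then h(Throttled) = 1 and h(Down) = 0. By first-step analysis:
h(Idle) = 0.15·1 + 0.35·h(Idle) + 0.2·0 + 0.15·h(Busy) + 0.15·h(Overloaded)
h(Busy) = 0.2·1 + 0.25·h(Idle) + 0.15·0 + 0.2·h(Busy) + 0.2·h(Overloaded)
h(Overloaded) = 0.1·1 + 0.2·h(Idle) + 0.1·0 + 0.35·h(Busy) + 0.25·h(Overloaded)
Solving: h(Idle) = 0.4666, h(Busy) = 0.5210, h(Overloaded) = 0.5009.
Starting from Idle, the probability is 0.4666.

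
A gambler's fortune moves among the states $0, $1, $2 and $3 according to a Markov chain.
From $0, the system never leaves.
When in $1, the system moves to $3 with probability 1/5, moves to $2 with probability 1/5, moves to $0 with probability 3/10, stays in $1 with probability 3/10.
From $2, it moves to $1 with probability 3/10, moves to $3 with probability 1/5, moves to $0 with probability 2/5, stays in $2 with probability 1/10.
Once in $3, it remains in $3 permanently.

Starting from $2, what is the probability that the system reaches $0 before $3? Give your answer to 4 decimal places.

Let h(s) be the probability of absorption at $0 starting from transient state s. Then h($0) = 1 and h($3) = 0. By first-step analysis:
h($1) = 0.3·1 + 0.3·h($1) + 0.2·h($2) + 0.2·0
h($2) = 0.4·1 + 0.3·h($1) + 0.1·h($2) + 0.2·0
Solving: h($1) = 0.6140, h($2) = 0.6491.
Starting from $2, the probability is 0.6491.

0.6491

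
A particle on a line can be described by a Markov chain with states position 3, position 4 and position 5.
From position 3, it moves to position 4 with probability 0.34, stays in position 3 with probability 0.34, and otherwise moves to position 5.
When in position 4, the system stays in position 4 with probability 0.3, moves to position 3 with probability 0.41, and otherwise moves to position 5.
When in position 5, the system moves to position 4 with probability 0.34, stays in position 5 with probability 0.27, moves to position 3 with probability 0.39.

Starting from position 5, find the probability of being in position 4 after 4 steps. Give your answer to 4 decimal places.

Propagate the distribution vector 4 steps from position 5.
After 0 steps: (0.0000, 0.0000, 1.0000)
After 1 step: (0.3900, 0.3400, 0.2700)
After 2 steps: (0.3773, 0.3264, 0.2963)
After 3 steps: (0.3777, 0.3269, 0.2954)
After 4 steps: (0.3777, 0.3269, 0.2954)
P(in position 4 after 4 steps) = 0.3269

0.3269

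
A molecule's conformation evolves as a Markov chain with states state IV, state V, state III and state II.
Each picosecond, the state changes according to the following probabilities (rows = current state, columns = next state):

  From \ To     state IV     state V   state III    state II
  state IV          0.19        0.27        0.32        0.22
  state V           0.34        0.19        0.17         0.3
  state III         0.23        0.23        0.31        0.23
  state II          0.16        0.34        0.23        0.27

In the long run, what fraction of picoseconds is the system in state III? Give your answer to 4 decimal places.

0.2558

Let the stationary distribution be π with π = πP and π_1 + π_2 + π_3 + π_4 = 1.
π_1 = 0.19·π_1 + 0.34·π_2 + 0.23·π_3 + 0.16·π_4
π_2 = 0.27·π_1 + 0.19·π_2 + 0.23·π_3 + 0.34·π_4
π_3 = 0.32·π_1 + 0.17·π_2 + 0.31·π_3 + 0.23·π_4
Solving with the normalization constraint gives π = (0.2311, 0.2571, 0.2558, 0.2559).
So the stationary probability of state III is 0.2558.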